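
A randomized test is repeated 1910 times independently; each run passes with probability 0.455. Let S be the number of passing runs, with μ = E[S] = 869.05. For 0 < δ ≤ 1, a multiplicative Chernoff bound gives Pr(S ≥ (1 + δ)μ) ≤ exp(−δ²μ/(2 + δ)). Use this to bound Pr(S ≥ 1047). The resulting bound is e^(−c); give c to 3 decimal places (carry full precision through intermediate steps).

Write 1047 = (1 + δ)μ, so δ = 1047/869.05 − 1 = 0.2047638…
Then the exponent is δ²μ/(2 + δ) = (1047 − μ)² / (μ·(2 + δ)) = 16.526814.

16.527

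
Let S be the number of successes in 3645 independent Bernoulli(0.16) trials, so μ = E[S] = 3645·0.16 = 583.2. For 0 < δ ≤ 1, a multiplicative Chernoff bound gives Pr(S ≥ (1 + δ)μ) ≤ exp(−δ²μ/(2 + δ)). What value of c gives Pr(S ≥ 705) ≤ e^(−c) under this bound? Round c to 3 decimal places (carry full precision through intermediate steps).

11.516

Write 705 = (1 + δ)μ, so δ = 705/583.2 − 1 = 0.2088477…
Then the exponent is δ²μ/(2 + δ) = (705 − μ)² / (μ·(2 + δ)) = 11.516255.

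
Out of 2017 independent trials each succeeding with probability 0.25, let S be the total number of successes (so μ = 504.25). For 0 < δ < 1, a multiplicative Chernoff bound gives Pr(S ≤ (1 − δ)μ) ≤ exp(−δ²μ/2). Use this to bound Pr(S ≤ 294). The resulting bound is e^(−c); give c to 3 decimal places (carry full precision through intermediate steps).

43.832

Write 294 = (1 − δ)μ, so δ = 1 − 294/504.25 = 0.4169559…
Then the exponent is δ²μ/2 = (μ − 294)²/(2μ) = 43.832486.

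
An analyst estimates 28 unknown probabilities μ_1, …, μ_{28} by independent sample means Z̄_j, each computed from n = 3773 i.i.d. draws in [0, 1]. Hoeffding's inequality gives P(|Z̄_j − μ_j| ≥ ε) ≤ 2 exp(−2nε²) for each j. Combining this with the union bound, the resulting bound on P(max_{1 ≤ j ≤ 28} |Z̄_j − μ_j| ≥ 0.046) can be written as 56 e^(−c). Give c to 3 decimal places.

15.967

Union bound over the 28 events: P(max_{1 ≤ j ≤ 28} |Z̄_j − μ_j| ≥ 0.046) ≤ 28·2·exp(−2nε²) = 56 exp(−2·3773·0.046²).
So c = 2·3773·0.046² = 15.9673.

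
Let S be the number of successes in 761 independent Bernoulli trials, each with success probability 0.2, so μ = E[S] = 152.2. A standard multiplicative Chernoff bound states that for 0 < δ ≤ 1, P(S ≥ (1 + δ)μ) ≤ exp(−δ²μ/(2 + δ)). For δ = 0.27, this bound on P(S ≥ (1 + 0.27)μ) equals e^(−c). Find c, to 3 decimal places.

4.888

c = δ²μ/(2 + δ) = 0.27²·152.2/(2 + 0.27) = 4.8878.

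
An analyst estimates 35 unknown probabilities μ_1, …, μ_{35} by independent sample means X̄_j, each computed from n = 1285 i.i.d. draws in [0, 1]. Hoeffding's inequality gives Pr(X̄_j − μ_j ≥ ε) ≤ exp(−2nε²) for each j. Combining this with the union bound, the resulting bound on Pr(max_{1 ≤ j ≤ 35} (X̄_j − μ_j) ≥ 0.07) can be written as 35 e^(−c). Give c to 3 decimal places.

12.593

Union bound over the 35 events: Pr(max_{1 ≤ j ≤ 35} (X̄_j − μ_j) ≥ 0.07) ≤ 35·exp(−2nε²) = 35 exp(−2·1285·0.07²).
So c = 2·1285·0.07² = 12.5930.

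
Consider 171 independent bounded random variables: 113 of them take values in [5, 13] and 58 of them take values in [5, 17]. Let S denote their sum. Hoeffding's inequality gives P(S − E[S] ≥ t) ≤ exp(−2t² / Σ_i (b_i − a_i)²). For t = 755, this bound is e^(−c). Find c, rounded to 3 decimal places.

73.155

Σ(b_i − a_i)² = 113·8² + 58·12² = 15584.
c = 2t² / 15584 = 2·755² / 15584 = 73.1552.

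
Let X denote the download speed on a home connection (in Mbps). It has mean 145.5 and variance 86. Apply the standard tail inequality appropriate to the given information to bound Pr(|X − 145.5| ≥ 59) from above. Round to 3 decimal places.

Mean and variance are known, so Chebyshev's inequality applies.
Chebyshev: Pr(|X − μ| ≥ t) ≤ Var(X)/t².
Bound = 86 / 3481 = 0.0247.

0.025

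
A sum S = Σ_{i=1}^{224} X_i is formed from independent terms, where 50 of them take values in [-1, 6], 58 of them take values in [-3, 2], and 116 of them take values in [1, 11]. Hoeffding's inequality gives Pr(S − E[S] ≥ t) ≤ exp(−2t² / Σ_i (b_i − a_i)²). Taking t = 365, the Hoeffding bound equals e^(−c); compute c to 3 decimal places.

17.190

Σ(b_i − a_i)² = 50·7² + 58·5² + 116·10² = 15500.
c = 2t² / 15500 = 2·365² / 15500 = 17.1903.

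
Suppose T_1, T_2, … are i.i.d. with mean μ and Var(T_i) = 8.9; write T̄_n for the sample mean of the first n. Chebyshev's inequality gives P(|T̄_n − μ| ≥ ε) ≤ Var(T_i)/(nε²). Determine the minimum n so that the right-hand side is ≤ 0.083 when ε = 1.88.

31

Require 8.9/(n·1.88²) ≤ 0.083, i.e. n ≥ 8.9/(0.083·1.88²) = 30.339.
The smallest integer n is 31.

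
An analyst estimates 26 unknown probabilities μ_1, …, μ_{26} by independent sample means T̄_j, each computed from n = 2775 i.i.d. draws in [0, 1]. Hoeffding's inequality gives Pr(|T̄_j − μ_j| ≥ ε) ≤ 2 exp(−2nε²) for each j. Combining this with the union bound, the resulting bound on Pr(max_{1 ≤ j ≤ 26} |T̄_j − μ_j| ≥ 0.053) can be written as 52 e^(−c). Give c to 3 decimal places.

Union bound over the 26 events: Pr(max_{1 ≤ j ≤ 26} |T̄_j − μ_j| ≥ 0.053) ≤ 26·2·exp(−2nε²) = 52 exp(−2·2775·0.053²).
So c = 2·2775·0.053² = 15.5899.

15.590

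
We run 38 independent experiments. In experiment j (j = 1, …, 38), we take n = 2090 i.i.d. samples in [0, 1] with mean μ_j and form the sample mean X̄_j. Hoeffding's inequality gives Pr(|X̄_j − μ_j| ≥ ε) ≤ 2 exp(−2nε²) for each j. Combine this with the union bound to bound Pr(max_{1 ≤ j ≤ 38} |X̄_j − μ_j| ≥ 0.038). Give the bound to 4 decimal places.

0.1817

Per-experiment Hoeffding bound: 2·exp(−2·2090·0.038²) = 2·exp(−6.03592) = 0.0047826.
Union bound over 38 events: 38·0.0047826 = 0.18174.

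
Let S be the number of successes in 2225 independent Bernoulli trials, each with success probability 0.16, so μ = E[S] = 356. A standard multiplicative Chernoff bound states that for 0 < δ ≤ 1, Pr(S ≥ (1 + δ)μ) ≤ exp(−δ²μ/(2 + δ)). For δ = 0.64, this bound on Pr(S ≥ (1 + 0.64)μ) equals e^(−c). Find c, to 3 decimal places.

c = δ²μ/(2 + δ) = 0.64²·356/(2 + 0.64) = 55.2339.

55.234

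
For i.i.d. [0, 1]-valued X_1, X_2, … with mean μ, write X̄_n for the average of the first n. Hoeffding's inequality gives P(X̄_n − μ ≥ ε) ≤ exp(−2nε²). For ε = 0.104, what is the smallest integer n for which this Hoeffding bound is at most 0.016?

Require exp(−2nε²) ≤ 0.016, i.e. 2nε² ≥ ln(1/0.016) = 4.135167.
So n ≥ 4.135167 / (2·0.104²) = 191.160.
The smallest integer n is 192.

192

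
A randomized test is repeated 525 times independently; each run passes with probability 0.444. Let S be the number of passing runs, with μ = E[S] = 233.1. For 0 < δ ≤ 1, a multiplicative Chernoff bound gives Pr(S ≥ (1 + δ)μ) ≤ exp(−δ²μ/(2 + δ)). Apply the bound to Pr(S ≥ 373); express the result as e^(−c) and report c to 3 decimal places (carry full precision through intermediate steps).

32.292

Write 373 = (1 + δ)μ, so δ = 373/233.1 − 1 = 0.6001716…
Then the exponent is δ²μ/(2 + δ) = (373 − μ)² / (μ·(2 + δ)) = 32.291718.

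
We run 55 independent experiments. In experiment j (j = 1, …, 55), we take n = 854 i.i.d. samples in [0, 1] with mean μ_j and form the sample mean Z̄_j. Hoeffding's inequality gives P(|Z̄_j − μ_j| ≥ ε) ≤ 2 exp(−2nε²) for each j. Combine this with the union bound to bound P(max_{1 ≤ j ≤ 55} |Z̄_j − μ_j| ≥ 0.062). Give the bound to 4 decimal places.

0.1549

Per-experiment Hoeffding bound: 2·exp(−2·854·0.062²) = 2·exp(−6.56555) = 0.0028161.
Union bound over 55 events: 55·0.0028161 = 0.15489.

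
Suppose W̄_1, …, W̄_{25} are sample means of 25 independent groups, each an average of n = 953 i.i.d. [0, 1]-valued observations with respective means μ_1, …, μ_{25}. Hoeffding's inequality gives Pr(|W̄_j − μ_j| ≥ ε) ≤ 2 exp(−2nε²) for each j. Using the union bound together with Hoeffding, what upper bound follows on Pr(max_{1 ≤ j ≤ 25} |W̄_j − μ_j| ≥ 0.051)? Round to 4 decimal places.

Per-experiment Hoeffding bound: 2·exp(−2·953·0.051²) = 2·exp(−4.95751) = 0.014061.
Union bound over 25 events: 25·0.014061 = 0.35152.

0.3515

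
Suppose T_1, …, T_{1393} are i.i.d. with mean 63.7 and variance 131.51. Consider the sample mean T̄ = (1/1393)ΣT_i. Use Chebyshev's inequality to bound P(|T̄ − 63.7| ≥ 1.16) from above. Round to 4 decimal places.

0.0702

Var(T̄) = Var(T_i)/n = 131.51/1393 = 0.094408.
Chebyshev: P(|T̄ − 63.7| ≥ 1.16) ≤ Var(T̄)/(1.16)² = 131.51/(1393·1.16²) = 0.0702.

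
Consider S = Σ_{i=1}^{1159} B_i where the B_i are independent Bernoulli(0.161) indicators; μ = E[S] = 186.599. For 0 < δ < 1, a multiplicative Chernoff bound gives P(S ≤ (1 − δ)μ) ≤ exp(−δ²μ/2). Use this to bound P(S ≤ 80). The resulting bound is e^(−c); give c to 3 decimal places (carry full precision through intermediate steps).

30.449

Write 80 = (1 − δ)μ, so δ = 1 − 80/186.599 = 0.5712732…
Then the exponent is δ²μ/2 = (μ − 80)²/(2μ) = 30.448574.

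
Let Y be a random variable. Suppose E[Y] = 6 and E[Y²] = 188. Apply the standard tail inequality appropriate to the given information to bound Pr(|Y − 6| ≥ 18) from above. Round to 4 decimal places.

0.4691

The first two moments determine the variance, so Chebyshev's inequality is the sharpest standard bound available.
Var(Y) = E[Y²] − (E[Y])² = 188 − 36 = 152.
Chebyshev's inequality: Pr(|Y − μ| ≥ t) ≤ Var(Y)/t² = 152/324 = 0.4691.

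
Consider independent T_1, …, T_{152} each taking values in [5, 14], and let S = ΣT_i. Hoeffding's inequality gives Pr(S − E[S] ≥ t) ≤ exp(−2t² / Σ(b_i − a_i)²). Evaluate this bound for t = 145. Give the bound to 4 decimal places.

0.0329

Σ(b_i − a_i)² = 152·(9)² = 12312.
Exponent = 2·145²/12312 = 3.4154.
Bound = exp(−3.4154) = 0.03286.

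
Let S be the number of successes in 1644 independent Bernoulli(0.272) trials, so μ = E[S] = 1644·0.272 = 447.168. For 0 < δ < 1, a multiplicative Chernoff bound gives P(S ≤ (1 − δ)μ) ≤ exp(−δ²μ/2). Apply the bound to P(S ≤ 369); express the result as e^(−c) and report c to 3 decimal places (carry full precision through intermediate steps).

Write 369 = (1 − δ)μ, so δ = 1 − 369/447.168 = 0.1748068…
Then the exponent is δ²μ/2 = (μ − 369)²/(2μ) = 6.832148.

6.832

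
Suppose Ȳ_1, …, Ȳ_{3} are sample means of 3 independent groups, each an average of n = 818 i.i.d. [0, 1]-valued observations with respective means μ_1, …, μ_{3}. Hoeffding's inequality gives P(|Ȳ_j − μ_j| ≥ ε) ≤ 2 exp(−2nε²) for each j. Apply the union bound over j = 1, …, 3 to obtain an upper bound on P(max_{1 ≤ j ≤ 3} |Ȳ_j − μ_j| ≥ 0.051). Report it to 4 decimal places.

0.0851

Per-experiment Hoeffding bound: 2·exp(−2·818·0.051²) = 2·exp(−4.25524) = 0.028379.
Union bound over 3 events: 3·0.028379 = 0.08514.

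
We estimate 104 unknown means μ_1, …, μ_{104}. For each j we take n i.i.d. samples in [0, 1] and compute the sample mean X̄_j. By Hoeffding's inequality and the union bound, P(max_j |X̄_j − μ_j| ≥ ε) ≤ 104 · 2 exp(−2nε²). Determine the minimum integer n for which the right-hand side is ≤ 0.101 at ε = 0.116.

Need 2·104·exp(−2nε²) ≤ 0.101, i.e. exp(−2nε²) ≤ 0.101/208.
So 2nε² ≥ ln(208/0.101) = 7.630173.
Hence n ≥ 7.630173/(2·0.116²) = 283.523.
The smallest integer n is 284.

284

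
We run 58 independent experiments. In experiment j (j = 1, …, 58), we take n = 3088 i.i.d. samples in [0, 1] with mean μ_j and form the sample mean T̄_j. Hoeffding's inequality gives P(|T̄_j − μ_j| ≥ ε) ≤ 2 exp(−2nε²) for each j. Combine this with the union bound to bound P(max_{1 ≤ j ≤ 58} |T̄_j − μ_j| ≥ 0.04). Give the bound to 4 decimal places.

0.0059

Per-experiment Hoeffding bound: 2·exp(−2·3088·0.04²) = 2·exp(−9.88160) = 0.00010221.
Union bound over 58 events: 58·0.00010221 = 0.00593.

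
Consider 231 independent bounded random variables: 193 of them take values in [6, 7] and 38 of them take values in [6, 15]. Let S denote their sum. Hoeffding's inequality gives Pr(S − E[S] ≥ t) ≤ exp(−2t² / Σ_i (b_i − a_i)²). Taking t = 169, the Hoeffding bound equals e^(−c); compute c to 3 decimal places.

17.463

Σ(b_i − a_i)² = 193·1² + 38·9² = 3271.
c = 2t² / 3271 = 2·169² / 3271 = 17.4632.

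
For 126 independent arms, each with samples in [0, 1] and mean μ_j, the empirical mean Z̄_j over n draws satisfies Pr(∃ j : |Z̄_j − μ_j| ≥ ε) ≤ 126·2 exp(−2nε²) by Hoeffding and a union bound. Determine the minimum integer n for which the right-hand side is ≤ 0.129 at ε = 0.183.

Need 2·126·exp(−2nε²) ≤ 0.129, i.e. exp(−2nε²) ≤ 0.129/252.
So 2nε² ≥ ln(252/0.129) = 7.577372.
Hence n ≥ 7.577372/(2·0.183²) = 113.132.
The smallest integer n is 114.

114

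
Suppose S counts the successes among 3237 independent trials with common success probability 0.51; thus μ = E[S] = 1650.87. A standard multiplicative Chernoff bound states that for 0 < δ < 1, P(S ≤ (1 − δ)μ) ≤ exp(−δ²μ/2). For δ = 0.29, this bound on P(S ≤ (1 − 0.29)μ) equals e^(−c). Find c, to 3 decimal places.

69.419

c = δ²μ/2 = 0.29²·1650.87/2 = 69.4191.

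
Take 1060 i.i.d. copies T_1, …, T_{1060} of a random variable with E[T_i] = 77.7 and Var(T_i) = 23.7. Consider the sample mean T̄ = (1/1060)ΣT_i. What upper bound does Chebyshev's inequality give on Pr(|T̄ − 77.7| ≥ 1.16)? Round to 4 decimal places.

0.0166

Var(T̄) = Var(T_i)/n = 23.7/1060 = 0.022358.
Chebyshev: Pr(|T̄ − 77.7| ≥ 1.16) ≤ Var(T̄)/(1.16)² = 23.7/(1060·1.16²) = 0.0166.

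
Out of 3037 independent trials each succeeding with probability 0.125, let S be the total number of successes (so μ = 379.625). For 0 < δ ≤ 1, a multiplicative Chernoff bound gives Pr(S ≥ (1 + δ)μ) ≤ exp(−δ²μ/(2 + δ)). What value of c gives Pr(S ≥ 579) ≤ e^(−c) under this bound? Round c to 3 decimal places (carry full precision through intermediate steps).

Write 579 = (1 + δ)μ, so δ = 579/379.625 − 1 = 0.5251893…
Then the exponent is δ²μ/(2 + δ) = (579 − μ)² / (μ·(2 + δ)) = 41.466048.

41.466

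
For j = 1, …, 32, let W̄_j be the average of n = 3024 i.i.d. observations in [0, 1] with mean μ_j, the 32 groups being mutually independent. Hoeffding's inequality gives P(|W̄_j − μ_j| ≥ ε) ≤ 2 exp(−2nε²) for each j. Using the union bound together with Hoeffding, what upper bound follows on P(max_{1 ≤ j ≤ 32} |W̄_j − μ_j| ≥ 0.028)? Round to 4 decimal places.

Per-experiment Hoeffding bound: 2·exp(−2·3024·0.028²) = 2·exp(−4.74163) = 0.017449.
Union bound over 32 events: 32·0.017449 = 0.55836.

0.5584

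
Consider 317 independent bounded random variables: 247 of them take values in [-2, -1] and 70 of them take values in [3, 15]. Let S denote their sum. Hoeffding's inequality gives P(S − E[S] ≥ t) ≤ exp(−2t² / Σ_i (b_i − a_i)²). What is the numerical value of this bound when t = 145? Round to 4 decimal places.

Σ(b_i − a_i)² = 247·1² + 70·12² = 10327.
Exponent = 2·145² / 10327 = 4.07185.
Bound = exp(−4.07185) = 0.01705.

0.0170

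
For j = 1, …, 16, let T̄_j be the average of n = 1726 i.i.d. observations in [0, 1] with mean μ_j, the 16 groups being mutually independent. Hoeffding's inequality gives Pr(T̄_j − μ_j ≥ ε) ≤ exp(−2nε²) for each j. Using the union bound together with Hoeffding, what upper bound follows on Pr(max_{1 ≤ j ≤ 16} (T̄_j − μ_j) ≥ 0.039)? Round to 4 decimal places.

Per-experiment Hoeffding bound: exp(−2·1726·0.039²) = exp(−5.25049) = 0.0052449.
Union bound over 16 events: 16·0.0052449 = 0.08392.

0.0839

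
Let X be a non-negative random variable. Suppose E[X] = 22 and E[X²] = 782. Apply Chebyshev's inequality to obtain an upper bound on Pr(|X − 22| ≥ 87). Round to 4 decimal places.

0.0394

Var(X) = E[X²] − (E[X])² = 782 − 484 = 298.
Chebyshev's inequality: Pr(|X − μ| ≥ t) ≤ Var(X)/t² = 298/7569 = 0.0394.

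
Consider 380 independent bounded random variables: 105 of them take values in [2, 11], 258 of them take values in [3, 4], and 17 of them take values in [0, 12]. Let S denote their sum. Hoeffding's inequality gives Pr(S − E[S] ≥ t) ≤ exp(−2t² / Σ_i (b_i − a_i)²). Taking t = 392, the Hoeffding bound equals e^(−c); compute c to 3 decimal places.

Σ(b_i − a_i)² = 105·9² + 258·1² + 17·12² = 11211.
c = 2t² / 11211 = 2·392² / 11211 = 27.4131.

27.413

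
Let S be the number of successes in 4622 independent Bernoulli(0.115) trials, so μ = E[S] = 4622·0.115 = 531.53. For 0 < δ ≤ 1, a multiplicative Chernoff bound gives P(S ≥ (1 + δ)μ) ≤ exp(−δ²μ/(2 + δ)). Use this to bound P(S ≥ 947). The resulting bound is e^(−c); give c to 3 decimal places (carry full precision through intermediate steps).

116.748

Write 947 = (1 + δ)μ, so δ = 947/531.53 − 1 = 0.7816492…
Then the exponent is δ²μ/(2 + δ) = (947 − μ)² / (μ·(2 + δ)) = 116.747933.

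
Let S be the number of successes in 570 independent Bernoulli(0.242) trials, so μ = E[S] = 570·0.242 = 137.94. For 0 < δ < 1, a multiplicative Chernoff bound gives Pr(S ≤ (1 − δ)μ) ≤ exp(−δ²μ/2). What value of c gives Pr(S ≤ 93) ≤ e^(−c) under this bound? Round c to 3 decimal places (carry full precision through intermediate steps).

Write 93 = (1 − δ)μ, so δ = 1 − 93/137.94 = 0.3257938…
Then the exponent is δ²μ/2 = (μ − 93)²/(2μ) = 7.320587.

7.321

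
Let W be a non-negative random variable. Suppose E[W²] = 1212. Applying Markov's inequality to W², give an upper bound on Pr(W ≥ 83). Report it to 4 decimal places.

Since W ≥ 0, the event {W ≥ 83} is the same as {W² ≥ 6889}.
Markov's inequality applied to W² gives Pr(W² ≥ 6889) ≤ E[W²]/6889 = 1212/6889 = 0.1759.

0.1759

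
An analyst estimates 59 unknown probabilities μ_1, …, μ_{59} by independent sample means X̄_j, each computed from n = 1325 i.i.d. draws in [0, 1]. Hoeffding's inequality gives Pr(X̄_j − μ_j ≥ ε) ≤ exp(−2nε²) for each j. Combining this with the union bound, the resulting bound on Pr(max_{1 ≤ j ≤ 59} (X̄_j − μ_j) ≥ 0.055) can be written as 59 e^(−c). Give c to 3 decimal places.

Union bound over the 59 events: Pr(max_{1 ≤ j ≤ 59} (X̄_j − μ_j) ≥ 0.055) ≤ 59·exp(−2nε²) = 59 exp(−2·1325·0.055²).
So c = 2·1325·0.055² = 8.0162.

8.016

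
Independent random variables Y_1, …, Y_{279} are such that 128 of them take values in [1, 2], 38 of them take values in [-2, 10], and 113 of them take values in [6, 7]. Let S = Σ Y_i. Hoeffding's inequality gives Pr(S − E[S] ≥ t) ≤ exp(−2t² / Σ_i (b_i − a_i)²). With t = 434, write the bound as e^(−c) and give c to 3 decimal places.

Σ(b_i − a_i)² = 128·1² + 38·12² + 113·1² = 5713.
c = 2t² / 5713 = 2·434² / 5713 = 65.9394.

65.939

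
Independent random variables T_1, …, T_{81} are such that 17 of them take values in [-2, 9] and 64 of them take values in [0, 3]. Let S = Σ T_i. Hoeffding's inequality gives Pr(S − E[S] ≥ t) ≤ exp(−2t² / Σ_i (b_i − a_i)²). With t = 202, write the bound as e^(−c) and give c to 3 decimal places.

30.994

Σ(b_i − a_i)² = 17·11² + 64·3² = 2633.
c = 2t² / 2633 = 2·202² / 2633 = 30.9943.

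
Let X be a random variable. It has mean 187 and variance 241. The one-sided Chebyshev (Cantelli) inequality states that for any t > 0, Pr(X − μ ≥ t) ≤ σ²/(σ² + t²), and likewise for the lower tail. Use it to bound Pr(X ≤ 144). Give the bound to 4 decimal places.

0.1153

Here σ² = 241 and t = 43, so σ² + t² = 2090.
Cantelli's bound: 241/2090 = 0.1153.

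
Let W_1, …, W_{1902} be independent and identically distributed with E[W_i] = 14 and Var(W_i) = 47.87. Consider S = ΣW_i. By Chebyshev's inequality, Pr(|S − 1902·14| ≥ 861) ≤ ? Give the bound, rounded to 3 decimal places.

0.123

Var(S) = n·Var(W_i) = 1902·47.87 = 91048.74.
Chebyshev: Pr(|S − 1902·14| ≥ 861) ≤ Var(S)/861² = 91048.74/741321 = 0.1228.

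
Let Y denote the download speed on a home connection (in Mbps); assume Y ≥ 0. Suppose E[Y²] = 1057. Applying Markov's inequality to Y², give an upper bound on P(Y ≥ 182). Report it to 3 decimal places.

0.032

Since Y ≥ 0, the event {Y ≥ 182} is the same as {Y² ≥ 33124}.
Markov's inequality applied to Y² gives P(Y² ≥ 33124) ≤ E[Y²]/33124 = 1057/33124 = 0.0319.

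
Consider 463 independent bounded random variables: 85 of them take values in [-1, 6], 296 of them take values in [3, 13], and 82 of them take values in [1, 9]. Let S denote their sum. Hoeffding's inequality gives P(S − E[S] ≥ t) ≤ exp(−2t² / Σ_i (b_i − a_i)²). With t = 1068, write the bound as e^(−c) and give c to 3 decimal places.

58.474

Σ(b_i − a_i)² = 85·7² + 296·10² + 82·8² = 39013.
c = 2t² / 39013 = 2·1068² / 39013 = 58.4740.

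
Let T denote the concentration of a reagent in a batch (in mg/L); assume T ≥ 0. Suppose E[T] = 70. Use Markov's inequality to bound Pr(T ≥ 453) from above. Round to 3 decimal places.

Markov's inequality: for a non-negative random variable, Pr(T ≥ a) ≤ E[T]/a.
Here E[T] = 70 and a = 453, so the bound is 70/453 = 0.1545.

0.155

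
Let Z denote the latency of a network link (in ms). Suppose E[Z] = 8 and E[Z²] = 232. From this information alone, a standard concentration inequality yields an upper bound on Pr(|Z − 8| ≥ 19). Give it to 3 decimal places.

The first two moments determine the variance, so Chebyshev's inequality is the sharpest standard bound available.
Var(Z) = E[Z²] − (E[Z])² = 232 − 64 = 168.
Chebyshev's inequality: Pr(|Z − μ| ≥ t) ≤ Var(Z)/t² = 168/361 = 0.4654.

0.465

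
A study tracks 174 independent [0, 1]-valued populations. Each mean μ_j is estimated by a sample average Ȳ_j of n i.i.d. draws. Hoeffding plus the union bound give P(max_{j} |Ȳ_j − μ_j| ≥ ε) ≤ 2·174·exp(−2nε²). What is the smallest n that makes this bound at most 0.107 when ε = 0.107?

354

Need 2·174·exp(−2nε²) ≤ 0.107, i.e. exp(−2nε²) ≤ 0.107/348.
So 2nε² ≥ ln(348/0.107) = 8.087129.
Hence n ≥ 8.087129/(2·0.107²) = 353.181.
The smallest integer n is 354.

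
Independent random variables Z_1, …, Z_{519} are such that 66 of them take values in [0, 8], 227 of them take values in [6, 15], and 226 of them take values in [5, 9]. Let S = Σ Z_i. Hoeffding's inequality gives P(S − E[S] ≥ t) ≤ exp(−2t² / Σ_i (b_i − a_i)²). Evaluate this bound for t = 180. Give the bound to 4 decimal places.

Σ(b_i − a_i)² = 66·8² + 227·9² + 226·4² = 26227.
Exponent = 2·180² / 26227 = 2.47074.
Bound = exp(−2.47074) = 0.08452.

0.0845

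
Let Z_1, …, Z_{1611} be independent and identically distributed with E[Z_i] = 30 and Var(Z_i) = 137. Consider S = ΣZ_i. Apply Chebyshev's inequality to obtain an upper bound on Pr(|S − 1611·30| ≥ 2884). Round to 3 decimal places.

0.027

Var(S) = n·Var(Z_i) = 1611·137 = 220707.
Chebyshev: Pr(|S − 1611·30| ≥ 2884) ≤ Var(S)/2884² = 220707/8317456 = 0.0265.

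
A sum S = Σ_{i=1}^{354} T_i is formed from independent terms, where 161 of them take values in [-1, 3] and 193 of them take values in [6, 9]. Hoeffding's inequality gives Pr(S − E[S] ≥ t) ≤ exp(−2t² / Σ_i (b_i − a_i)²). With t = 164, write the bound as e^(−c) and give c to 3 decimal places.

12.472

Σ(b_i − a_i)² = 161·4² + 193·3² = 4313.
c = 2t² / 4313 = 2·164² / 4313 = 12.4721.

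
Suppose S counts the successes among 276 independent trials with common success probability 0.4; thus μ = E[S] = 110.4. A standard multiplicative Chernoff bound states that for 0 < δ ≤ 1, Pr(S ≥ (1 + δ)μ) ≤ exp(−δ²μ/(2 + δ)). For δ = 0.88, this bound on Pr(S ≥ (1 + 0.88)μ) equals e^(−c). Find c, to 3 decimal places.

29.685

c = δ²μ/(2 + δ) = 0.88²·110.4/(2 + 0.88) = 29.6853.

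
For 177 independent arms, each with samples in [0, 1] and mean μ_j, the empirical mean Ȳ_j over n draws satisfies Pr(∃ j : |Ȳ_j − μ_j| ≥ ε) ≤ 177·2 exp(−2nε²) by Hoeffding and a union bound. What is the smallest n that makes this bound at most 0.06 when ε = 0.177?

139

Need 2·177·exp(−2nε²) ≤ 0.06, i.e. exp(−2nε²) ≤ 0.06/354.
So 2nε² ≥ ln(354/0.06) = 8.682708.
Hence n ≥ 8.682708/(2·0.177²) = 138.573.
The smallest integer n is 139.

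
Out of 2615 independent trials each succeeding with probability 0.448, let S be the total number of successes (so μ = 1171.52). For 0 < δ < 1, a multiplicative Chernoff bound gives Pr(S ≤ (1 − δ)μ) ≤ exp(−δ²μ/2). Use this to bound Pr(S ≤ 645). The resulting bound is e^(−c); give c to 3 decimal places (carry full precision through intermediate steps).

Write 645 = (1 − δ)μ, so δ = 1 − 645/1171.52 = 0.4494332…
Then the exponent is δ²μ/2 = (μ − 645)²/(2μ) = 118.317788.

118.318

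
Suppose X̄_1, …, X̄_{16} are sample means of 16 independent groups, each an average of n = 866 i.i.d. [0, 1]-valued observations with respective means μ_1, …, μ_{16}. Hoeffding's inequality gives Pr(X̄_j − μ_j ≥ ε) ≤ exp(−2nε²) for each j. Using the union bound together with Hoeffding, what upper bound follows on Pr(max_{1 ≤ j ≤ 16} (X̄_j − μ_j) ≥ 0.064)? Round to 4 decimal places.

0.0133

Per-experiment Hoeffding bound: exp(−2·866·0.064²) = exp(−7.09427) = 0.00082984.
Union bound over 16 events: 16·0.00082984 = 0.01328.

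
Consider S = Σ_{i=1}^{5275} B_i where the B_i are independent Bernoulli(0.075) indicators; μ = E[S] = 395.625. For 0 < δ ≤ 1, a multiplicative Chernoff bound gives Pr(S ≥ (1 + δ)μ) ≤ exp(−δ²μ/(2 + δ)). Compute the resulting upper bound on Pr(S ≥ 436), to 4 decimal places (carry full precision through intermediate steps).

Write 436 = (1 + δ)μ, so δ = 436/395.625 − 1 = 0.1020537…
Then the exponent is δ²μ/(2 + δ) = (436 − μ)² / (μ·(2 + δ)) = 1.960187.
Bound = exp(−1.960187) = 0.14083.

0.1408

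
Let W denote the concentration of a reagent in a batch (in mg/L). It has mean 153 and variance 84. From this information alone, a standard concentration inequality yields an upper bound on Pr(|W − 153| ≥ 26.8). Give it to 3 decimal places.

Mean and variance are known, so Chebyshev's inequality applies.
Chebyshev: Pr(|W − μ| ≥ t) ≤ Var(W)/t².
Bound = 84 / 718.24 = 0.1170.

0.117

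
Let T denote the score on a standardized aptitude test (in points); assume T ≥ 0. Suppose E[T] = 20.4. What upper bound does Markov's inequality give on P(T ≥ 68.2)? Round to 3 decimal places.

Markov's inequality: for a non-negative random variable, P(T ≥ a) ≤ E[T]/a.
Here E[T] = 20.4 and a = 68.2, so the bound is 20.4/68.2 = 0.2991.

0.299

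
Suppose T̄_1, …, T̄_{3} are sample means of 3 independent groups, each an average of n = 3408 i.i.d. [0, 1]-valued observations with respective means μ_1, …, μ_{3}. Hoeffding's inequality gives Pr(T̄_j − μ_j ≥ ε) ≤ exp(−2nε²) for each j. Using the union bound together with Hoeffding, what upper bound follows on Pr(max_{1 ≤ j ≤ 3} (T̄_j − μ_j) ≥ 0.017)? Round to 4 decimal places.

0.4184

Per-experiment Hoeffding bound: exp(−2·3408·0.017²) = exp(−1.96982) = 0.13948.
Union bound over 3 events: 3·0.13948 = 0.41844.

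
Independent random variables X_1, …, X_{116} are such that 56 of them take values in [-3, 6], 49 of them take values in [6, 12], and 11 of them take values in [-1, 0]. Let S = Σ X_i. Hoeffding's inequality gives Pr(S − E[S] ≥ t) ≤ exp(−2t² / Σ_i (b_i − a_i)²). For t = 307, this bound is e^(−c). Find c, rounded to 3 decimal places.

29.868

Σ(b_i − a_i)² = 56·9² + 49·6² + 11·1² = 6311.
c = 2t² / 6311 = 2·307² / 6311 = 29.8682.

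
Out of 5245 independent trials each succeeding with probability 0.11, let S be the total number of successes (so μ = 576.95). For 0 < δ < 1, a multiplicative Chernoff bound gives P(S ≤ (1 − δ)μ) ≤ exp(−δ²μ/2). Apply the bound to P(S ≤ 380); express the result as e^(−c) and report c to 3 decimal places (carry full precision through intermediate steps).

Write 380 = (1 − δ)μ, so δ = 1 − 380/576.95 = 0.3413641…
Then the exponent is δ²μ/2 = (μ − 380)²/(2μ) = 33.615827.

33.616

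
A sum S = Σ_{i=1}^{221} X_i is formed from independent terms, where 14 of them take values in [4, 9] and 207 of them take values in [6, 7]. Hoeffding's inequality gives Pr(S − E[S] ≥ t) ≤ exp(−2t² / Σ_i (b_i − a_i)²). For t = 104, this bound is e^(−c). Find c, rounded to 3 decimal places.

Σ(b_i − a_i)² = 14·5² + 207·1² = 557.
c = 2t² / 557 = 2·104² / 557 = 38.8366.

38.837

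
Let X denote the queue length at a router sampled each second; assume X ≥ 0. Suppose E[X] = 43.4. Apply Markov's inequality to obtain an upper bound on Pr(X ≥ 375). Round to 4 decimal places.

0.1157

Markov's inequality: for a non-negative random variable, Pr(X ≥ a) ≤ E[X]/a.
Here E[X] = 43.4 and a = 375, so the bound is 43.4/375 = 0.1157.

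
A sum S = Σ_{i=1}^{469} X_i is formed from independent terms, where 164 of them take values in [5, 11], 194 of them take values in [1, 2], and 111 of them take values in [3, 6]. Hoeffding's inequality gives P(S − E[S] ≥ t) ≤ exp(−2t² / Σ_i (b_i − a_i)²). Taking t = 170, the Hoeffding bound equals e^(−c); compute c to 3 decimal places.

Σ(b_i − a_i)² = 164·6² + 194·1² + 111·3² = 7097.
c = 2t² / 7097 = 2·170² / 7097 = 8.1443.

8.144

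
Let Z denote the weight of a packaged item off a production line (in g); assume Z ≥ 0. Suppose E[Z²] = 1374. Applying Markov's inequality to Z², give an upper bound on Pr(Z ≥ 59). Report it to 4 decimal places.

Since Z ≥ 0, the event {Z ≥ 59} is the same as {Z² ≥ 3481}.
Markov's inequality applied to Z² gives Pr(Z² ≥ 3481) ≤ E[Z²]/3481 = 1374/3481 = 0.3947.

0.3947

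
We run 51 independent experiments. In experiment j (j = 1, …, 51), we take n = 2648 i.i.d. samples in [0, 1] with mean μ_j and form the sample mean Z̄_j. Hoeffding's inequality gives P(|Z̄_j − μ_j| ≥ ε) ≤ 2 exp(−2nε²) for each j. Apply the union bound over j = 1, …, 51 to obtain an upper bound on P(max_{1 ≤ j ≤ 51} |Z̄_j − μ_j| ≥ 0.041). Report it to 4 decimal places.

0.0139

Per-experiment Hoeffding bound: 2·exp(−2·2648·0.041²) = 2·exp(−8.90258) = 0.00027208.
Union bound over 51 events: 51·0.00027208 = 0.01388.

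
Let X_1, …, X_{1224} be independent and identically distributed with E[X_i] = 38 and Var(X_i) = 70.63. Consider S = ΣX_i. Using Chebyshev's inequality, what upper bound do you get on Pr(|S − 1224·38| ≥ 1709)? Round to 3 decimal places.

0.030

Var(S) = n·Var(X_i) = 1224·70.63 = 86451.12.
Chebyshev: Pr(|S − 1224·38| ≥ 1709) ≤ Var(S)/1709² = 86451.12/2920681 = 0.0296.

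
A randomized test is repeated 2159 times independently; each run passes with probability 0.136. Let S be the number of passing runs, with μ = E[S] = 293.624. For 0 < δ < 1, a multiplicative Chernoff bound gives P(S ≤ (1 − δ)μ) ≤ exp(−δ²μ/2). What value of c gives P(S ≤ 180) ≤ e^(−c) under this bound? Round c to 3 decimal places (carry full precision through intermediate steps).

Write 180 = (1 − δ)μ, so δ = 1 − 180/293.624 = 0.3869711…
Then the exponent is δ²μ/2 = (μ − 180)²/(2μ) = 21.984602.

21.985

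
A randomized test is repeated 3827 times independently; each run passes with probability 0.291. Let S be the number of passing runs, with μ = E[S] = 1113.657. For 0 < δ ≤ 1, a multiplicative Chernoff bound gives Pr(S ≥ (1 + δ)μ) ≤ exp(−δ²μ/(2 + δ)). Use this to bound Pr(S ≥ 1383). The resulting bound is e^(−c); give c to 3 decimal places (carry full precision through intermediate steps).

29.057

Write 1383 = (1 + δ)μ, so δ = 1383/1113.657 − 1 = 0.2418545…
Then the exponent is δ²μ/(2 + δ) = (1383 − μ)² / (μ·(2 + δ)) = 29.057116.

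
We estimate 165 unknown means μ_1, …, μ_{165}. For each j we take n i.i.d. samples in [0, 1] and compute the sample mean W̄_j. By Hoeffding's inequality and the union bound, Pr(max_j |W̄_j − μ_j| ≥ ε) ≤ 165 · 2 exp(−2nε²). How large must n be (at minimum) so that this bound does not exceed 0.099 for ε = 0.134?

226

Need 2·165·exp(−2nε²) ≤ 0.099, i.e. exp(−2nε²) ≤ 0.099/330.
So 2nε² ≥ ln(330/0.099) = 8.111728.
Hence n ≥ 8.111728/(2·0.134²) = 225.878.
The smallest integer n is 226.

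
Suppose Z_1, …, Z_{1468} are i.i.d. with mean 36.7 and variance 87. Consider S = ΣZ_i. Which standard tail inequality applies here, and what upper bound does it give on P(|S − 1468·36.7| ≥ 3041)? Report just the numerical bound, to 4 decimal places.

With mean and variance of each term known, Chebyshev's inequality bounds the deviation of the sum (or sample mean).
Var(S) = n·Var(Z_i) = 1468·87 = 127716.
Chebyshev: P(|S − 1468·36.7| ≥ 3041) ≤ Var(S)/3041² = 127716/9247681 = 0.0138.

0.0138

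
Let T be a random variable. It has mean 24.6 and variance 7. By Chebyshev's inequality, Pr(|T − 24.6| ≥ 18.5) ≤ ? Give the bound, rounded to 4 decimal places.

Chebyshev: Pr(|T − μ| ≥ t) ≤ Var(T)/t².
Bound = 7 / 342.25 = 0.0205.

0.0205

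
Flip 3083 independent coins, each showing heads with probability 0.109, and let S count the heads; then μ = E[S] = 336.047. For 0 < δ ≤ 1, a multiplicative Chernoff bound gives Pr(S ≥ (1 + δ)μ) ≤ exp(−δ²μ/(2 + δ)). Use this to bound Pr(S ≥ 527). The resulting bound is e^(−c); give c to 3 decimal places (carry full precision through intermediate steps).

42.249

Write 527 = (1 + δ)μ, so δ = 527/336.047 − 1 = 0.568233…
Then the exponent is δ²μ/(2 + δ) = (527 − μ)² / (μ·(2 + δ)) = 42.249203.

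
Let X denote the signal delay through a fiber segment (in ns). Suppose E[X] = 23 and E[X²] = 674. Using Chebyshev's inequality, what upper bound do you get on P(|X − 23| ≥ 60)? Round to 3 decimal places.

Var(X) = E[X²] − (E[X])² = 674 − 529 = 145.
Chebyshev's inequality: P(|X − μ| ≥ t) ≤ Var(X)/t² = 145/3600 = 0.0403.

0.040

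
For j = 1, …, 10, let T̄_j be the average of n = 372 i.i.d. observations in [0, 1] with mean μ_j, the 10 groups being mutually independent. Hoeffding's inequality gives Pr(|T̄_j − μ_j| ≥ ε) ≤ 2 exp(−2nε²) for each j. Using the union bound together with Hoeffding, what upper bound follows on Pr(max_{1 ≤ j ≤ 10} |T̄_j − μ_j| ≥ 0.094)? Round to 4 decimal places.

Per-experiment Hoeffding bound: 2·exp(−2·372·0.094²) = 2·exp(−6.57398) = 0.0027924.
Union bound over 10 events: 10·0.0027924 = 0.02792.

0.0279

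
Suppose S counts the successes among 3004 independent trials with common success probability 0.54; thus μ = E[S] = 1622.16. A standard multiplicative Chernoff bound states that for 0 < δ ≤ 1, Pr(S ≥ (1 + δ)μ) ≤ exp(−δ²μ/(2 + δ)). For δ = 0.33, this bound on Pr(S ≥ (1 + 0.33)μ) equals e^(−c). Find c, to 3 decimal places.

75.817

c = δ²μ/(2 + δ) = 0.33²·1622.16/(2 + 0.33) = 75.8168.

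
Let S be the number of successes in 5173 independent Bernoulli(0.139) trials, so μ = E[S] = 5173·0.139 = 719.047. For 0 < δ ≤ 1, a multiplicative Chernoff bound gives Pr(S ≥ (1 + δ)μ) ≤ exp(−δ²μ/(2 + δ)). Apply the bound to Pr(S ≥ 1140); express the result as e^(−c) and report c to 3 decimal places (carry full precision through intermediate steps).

Write 1140 = (1 + δ)μ, so δ = 1140/719.047 − 1 = 0.5854318…
Then the exponent is δ²μ/(2 + δ) = (1140 − μ)² / (μ·(2 + δ)) = 95.318423.

95.318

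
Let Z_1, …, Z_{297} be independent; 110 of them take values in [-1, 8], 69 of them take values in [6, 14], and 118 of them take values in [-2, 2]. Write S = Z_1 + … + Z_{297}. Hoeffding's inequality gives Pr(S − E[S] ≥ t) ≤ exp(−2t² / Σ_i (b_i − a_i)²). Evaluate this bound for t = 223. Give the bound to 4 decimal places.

Σ(b_i − a_i)² = 110·9² + 69·8² + 118·4² = 15214.
Exponent = 2·223² / 15214 = 6.53727.
Bound = exp(−6.53727) = 0.00145.

0.0014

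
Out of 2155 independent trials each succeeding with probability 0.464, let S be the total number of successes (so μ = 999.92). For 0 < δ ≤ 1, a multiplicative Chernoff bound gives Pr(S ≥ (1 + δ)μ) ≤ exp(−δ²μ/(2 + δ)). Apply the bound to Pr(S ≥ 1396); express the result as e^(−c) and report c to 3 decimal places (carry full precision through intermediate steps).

65.478

Write 1396 = (1 + δ)μ, so δ = 1396/999.92 − 1 = 0.3961117…
Then the exponent is δ²μ/(2 + δ) = (1396 − μ)² / (μ·(2 + δ)) = 65.477715.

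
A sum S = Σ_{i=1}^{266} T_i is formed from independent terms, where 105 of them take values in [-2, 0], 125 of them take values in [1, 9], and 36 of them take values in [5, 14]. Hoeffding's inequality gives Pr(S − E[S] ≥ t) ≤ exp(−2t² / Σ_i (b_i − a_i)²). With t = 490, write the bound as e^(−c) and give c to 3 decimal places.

42.361

Σ(b_i − a_i)² = 105·2² + 125·8² + 36·9² = 11336.
c = 2t² / 11336 = 2·490² / 11336 = 42.3606.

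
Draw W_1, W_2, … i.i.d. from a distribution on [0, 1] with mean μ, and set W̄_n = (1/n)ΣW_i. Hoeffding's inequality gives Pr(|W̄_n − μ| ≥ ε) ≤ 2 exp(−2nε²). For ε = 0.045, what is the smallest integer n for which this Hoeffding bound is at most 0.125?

Require 2·exp(−2nε²) ≤ 0.125, i.e. 2nε² ≥ ln(2/0.125) = 2.772589.
So n ≥ 2.772589 / (2·0.045²) = 684.590.
The smallest integer n is 685.

685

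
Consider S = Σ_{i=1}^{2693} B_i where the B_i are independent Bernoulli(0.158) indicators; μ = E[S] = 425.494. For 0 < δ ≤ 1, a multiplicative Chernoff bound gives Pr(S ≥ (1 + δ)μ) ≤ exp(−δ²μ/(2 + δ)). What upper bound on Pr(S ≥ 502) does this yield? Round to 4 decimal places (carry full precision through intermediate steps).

0.0018

Write 502 = (1 + δ)μ, so δ = 502/425.494 − 1 = 0.1798051…
Then the exponent is δ²μ/(2 + δ) = (502 − μ)² / (μ·(2 + δ)) = 6.310734.
Bound = exp(−6.310734) = 0.00182.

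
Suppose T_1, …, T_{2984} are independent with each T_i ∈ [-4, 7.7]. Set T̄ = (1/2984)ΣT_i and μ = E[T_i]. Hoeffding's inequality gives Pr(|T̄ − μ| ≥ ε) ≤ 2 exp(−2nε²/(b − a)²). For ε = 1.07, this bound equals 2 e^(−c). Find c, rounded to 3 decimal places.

c = 2nε²/(b − a)² = 2·2984·1.07² / 11.7² = 49.9143.

49.914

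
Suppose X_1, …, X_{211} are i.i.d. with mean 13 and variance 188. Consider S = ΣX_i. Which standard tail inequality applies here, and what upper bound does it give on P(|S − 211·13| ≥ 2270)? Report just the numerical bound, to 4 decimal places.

0.0077

With mean and variance of each term known, Chebyshev's inequality bounds the deviation of the sum (or sample mean).
Var(S) = n·Var(X_i) = 211·188 = 39668.
Chebyshev: P(|S − 211·13| ≥ 2270) ≤ Var(S)/2270² = 39668/5152900 = 0.0077.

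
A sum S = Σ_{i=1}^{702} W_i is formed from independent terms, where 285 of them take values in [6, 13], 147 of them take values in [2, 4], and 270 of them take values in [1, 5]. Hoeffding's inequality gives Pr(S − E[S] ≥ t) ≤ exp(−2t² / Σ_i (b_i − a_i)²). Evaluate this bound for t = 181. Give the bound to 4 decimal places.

Σ(b_i − a_i)² = 285·7² + 147·2² + 270·4² = 18873.
Exponent = 2·181² / 18873 = 3.47173.
Bound = exp(−3.47173) = 0.03106.

0.0311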